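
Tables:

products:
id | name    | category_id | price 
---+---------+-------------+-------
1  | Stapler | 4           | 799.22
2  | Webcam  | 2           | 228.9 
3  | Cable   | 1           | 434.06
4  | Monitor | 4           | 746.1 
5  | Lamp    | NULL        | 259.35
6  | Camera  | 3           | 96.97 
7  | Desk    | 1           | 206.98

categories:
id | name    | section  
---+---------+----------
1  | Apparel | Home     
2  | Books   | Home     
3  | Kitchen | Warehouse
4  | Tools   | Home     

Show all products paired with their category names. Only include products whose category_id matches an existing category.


INNER JOIN keeps only products rows whose category_id matches an id in categories. Walk through each product:
  - product 1 (Stapler): category_id=4 -> matches Tools
  - product 2 (Webcam): category_id=2 -> matches Books
  - product 3 (Cable): category_id=1 -> matches Apparel
  - product 4 (Monitor): category_id=4 -> matches Tools
  - product 5 (Lamp): category_id=NULL, no match -> dropped
  - product 6 (Camera): category_id=3 -> matches Kitchen
  - product 7 (Desk): category_id=1 -> matches Apparel
So 1 of 7 rows is dropped.

SQL:
SELECT a.name, b.name AS category
FROM products a
INNER JOIN categories b ON a.category_id = b.id

Result:
name    | category
--------+---------
Stapler | Tools   
Webcam  | Books   
Cable   | Apparel 
Monitor | Tools   
Camera  | Kitchen 
Desk    | Apparel 


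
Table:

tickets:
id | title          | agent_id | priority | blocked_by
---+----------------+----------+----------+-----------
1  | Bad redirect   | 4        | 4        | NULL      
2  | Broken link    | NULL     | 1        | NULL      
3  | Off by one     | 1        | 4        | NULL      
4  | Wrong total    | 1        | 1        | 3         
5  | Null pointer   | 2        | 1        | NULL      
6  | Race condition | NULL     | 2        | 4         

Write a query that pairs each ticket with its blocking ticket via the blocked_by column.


This is a self-join: tickets is joined to a second copy of itself, matching each row's blocked_by to another row's id. Use LEFT JOIN so rows with blocked_by=NULL are kept.
  - ticket 1 (Bad redirect): blocked_by=NULL -> NULL
  - ticket 2 (Broken link): blocked_by=NULL -> NULL
  - ticket 3 (Off by one): blocked_by=NULL -> NULL
  - ticket 4 (Wrong total): blocked_by=3 -> Off by one
  - ticket 5 (Null pointer): blocked_by=NULL -> NULL
  - ticket 6 (Race condition): blocked_by=4 -> Wrong total

SQL:
SELECT a.title AS item, b.title AS blocked_by
FROM tickets a
LEFT JOIN tickets b ON a.blocked_by = b.id

Result:
item           | blocked_by 
---------------+------------
Bad redirect   | NULL       
Broken link    | NULL       
Off by one     | NULL       
Wrong total    | Off by one 
Null pointer   | NULL       
Race condition | Wrong total


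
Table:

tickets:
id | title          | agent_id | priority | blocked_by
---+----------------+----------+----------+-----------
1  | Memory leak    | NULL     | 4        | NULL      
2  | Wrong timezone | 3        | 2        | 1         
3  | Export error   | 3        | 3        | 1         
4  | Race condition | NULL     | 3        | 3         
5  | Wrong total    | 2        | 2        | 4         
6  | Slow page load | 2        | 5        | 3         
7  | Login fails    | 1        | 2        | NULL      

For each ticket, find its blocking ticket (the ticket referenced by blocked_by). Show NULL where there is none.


This is a self-join: tickets is joined to a second copy of itself, matching each row's blocked_by to another row's id. Use LEFT JOIN so rows with blocked_by=NULL are kept.
  - ticket 1 (Memory leak): blocked_by=NULL -> NULL
  - ticket 2 (Wrong timezone): blocked_by=1 -> Memory leak
  - ticket 3 (Export error): blocked_by=1 -> Memory leak
  - ticket 4 (Race condition): blocked_by=3 -> Export error
  - ticket 5 (Wrong total): blocked_by=4 -> Race condition
  - ticket 6 (Slow page load): blocked_by=3 -> Export error
  - ticket 7 (Login fails): blocked_by=NULL -> NULL

SQL:
SELECT a.title AS item, b.title AS blocked_by
FROM tickets a
LEFT JOIN tickets b ON a.blocked_by = b.id

Result:
item           | blocked_by    
---------------+---------------
Memory leak    | NULL          
Wrong timezone | Memory leak   
Export error   | Memory leak   
Race condition | Export error  
Wrong total    | Race condition
Slow page load | Export error  
Login fails    | NULL          


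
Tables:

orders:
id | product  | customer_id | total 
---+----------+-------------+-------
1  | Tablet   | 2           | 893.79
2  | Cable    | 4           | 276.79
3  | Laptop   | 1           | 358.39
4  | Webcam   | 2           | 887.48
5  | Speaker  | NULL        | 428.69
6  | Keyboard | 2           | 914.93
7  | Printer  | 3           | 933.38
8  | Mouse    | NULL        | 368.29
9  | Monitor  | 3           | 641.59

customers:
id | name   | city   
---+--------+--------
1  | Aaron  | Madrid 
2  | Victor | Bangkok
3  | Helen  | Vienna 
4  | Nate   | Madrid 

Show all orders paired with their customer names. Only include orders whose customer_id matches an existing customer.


INNER JOIN keeps only orders rows whose customer_id matches an id in customers. Walk through each order:
  - order 1 (Tablet): customer_id=2 -> matches Victor
  - order 2 (Cable): customer_id=4 -> matches Nate
  - order 3 (Laptop): customer_id=1 -> matches Aaron
  - order 4 (Webcam): customer_id=2 -> matches Victor
  - order 5 (Speaker): customer_id=NULL, no match -> dropped
  - order 6 (Keyboard): customer_id=2 -> matches Victor
  - order 7 (Printer): customer_id=3 -> matches Helen
  - order 8 (Mouse): customer_id=NULL, no match -> dropped
  - order 9 (Monitor): customer_id=3 -> matches Helen
So 2 of 9 rows are dropped.

SQL:
SELECT a.product, b.name AS customer
FROM orders a
INNER JOIN customers b ON a.customer_id = b.id

Result:
product  | customer
---------+---------
Tablet   | Victor  
Cable    | Nate    
Laptop   | Aaron   
Webcam   | Victor  
Keyboard | Victor  
Printer  | Helen   
Monitor  | Helen   


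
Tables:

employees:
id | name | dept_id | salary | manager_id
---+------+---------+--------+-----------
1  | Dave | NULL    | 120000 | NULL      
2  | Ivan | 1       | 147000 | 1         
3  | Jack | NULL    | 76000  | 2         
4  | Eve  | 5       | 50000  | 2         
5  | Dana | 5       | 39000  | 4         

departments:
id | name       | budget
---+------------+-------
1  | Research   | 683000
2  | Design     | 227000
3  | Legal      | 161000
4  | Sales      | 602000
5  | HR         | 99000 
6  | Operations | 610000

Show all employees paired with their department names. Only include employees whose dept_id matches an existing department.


INNER JOIN keeps only employees rows whose dept_id matches an id in departments. Walk through each employee:
  - employee 1 (Dave): dept_id=NULL, no match -> dropped
  - employee 2 (Ivan): dept_id=1 -> matches Research
  - employee 3 (Jack): dept_id=NULL, no match -> dropped
  - employee 4 (Eve): dept_id=5 -> matches HR
  - employee 5 (Dana): dept_id=5 -> matches HR
So 2 of 5 rows are dropped.

SQL:
SELECT a.name, b.name AS department
FROM employees a
INNER JOIN departments b ON a.dept_id = b.id

Result:
name | department
-----+-----------
Ivan | Research  
Eve  | HR        
Dana | HR        


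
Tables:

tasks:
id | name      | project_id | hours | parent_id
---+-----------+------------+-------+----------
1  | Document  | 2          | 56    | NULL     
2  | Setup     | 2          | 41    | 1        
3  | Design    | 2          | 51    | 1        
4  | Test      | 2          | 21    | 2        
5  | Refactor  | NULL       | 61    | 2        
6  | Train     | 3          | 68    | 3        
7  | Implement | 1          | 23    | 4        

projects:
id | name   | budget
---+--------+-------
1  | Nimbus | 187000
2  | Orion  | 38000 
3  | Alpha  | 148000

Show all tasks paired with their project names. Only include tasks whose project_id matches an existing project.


INNER JOIN keeps only tasks rows whose project_id matches an id in projects. Walk through each task:
  - task 1 (Document): project_id=2 -> matches Orion
  - task 2 (Setup): project_id=2 -> matches Orion
  - task 3 (Design): project_id=2 -> matches Orion
  - task 4 (Test): project_id=2 -> matches Orion
  - task 5 (Refactor): project_id=NULL, no match -> dropped
  - task 6 (Train): project_id=3 -> matches Alpha
  - task 7 (Implement): project_id=1 -> matches Nimbus
So 1 of 7 rows is dropped.

SQL:
SELECT a.name, b.name AS project
FROM tasks a
INNER JOIN projects b ON a.project_id = b.id

Result:
name      | project
----------+--------
Document  | Orion  
Setup     | Orion  
Design    | Orion  
Test      | Orion  
Train     | Alpha  
Implement | Nimbus 


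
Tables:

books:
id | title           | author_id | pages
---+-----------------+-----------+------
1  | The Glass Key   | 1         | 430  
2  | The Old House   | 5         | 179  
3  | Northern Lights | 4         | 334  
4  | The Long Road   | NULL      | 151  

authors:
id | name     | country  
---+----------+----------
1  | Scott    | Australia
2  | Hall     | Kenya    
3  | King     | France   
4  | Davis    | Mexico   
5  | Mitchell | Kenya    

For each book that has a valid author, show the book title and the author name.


INNER JOIN keeps only books rows whose author_id matches an id in authors. Walk through each book:
  - book 1 (The Glass Key): author_id=1 -> matches Scott
  - book 2 (The Old House): author_id=5 -> matches Mitchell
  - book 3 (Northern Lights): author_id=4 -> matches Davis
  - book 4 (The Long Road): author_id=NULL, no match -> dropped
So 1 of 4 rows is dropped.

SQL:
SELECT a.title, b.name AS author
FROM books a
INNER JOIN authors b ON a.author_id = b.id

Result:
title           | author  
----------------+---------
The Glass Key   | Scott   
The Old House   | Mitchell
Northern Lights | Davis   


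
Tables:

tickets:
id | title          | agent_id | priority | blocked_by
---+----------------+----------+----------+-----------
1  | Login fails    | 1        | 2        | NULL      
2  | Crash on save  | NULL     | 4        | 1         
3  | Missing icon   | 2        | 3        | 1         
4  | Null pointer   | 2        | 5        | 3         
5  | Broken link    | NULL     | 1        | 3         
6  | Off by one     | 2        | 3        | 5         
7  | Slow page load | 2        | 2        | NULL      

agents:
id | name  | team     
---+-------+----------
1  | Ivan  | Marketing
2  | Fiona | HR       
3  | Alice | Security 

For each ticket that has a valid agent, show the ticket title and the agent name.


INNER JOIN keeps only tickets rows whose agent_id matches an id in agents. Walk through each ticket:
  - ticket 1 (Login fails): agent_id=1 -> matches Ivan
  - ticket 2 (Crash on save): agent_id=NULL, no match -> dropped
  - ticket 3 (Missing icon): agent_id=2 -> matches Fiona
  - ticket 4 (Null pointer): agent_id=2 -> matches Fiona
  - ticket 5 (Broken link): agent_id=NULL, no match -> dropped
  - ticket 6 (Off by one): agent_id=2 -> matches Fiona
  - ticket 7 (Slow page load): agent_id=2 -> matches Fiona
So 2 of 7 rows are dropped.

SQL:
SELECT a.title, b.name AS agent
FROM tickets a
INNER JOIN agents b ON a.agent_id = b.id

Result:
title          | agent
---------------+------
Login fails    | Ivan 
Missing icon   | Fiona
Null pointer   | Fiona
Off by one     | Fiona
Slow page load | Fiona


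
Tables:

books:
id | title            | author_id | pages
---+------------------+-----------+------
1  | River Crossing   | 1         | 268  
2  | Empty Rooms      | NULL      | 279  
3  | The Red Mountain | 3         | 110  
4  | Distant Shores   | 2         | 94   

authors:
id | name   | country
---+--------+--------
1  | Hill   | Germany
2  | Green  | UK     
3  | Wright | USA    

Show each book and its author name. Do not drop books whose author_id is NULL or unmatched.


LEFT JOIN keeps every row from books (the left table); where author_id has no match in authors, the author columns become NULL. Walk through each book:
  - book 1 (River Crossing): author_id=1 -> matches Hill
  - book 2 (Empty Rooms): author_id=NULL, no match -> kept with NULL
  - book 3 (The Red Mountain): author_id=3 -> matches Wright
  - book 4 (Distant Shores): author_id=2 -> matches Green
All 4 rows appear; 1 has NULL author.

SQL:
SELECT a.title, b.name AS author
FROM books a
LEFT JOIN authors b ON a.author_id = b.id

Result:
title            | author
-----------------+-------
River Crossing   | Hill  
Empty Rooms      | NULL  
The Red Mountain | Wright
Distant Shores   | Green 


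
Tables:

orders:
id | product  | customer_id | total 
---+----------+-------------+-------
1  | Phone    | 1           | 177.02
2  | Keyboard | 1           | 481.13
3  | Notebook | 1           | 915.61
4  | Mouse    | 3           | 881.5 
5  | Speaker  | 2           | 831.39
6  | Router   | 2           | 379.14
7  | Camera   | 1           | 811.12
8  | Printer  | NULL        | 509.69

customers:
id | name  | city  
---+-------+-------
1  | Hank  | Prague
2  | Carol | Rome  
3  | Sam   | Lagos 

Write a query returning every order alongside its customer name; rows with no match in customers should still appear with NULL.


LEFT JOIN keeps every row from orders (the left table); where customer_id has no match in customers, the customer columns become NULL. Walk through each order:
  - order 1 (Phone): customer_id=1 -> matches Hank
  - order 2 (Keyboard): customer_id=1 -> matches Hank
  - order 3 (Notebook): customer_id=1 -> matches Hank
  - order 4 (Mouse): customer_id=3 -> matches Sam
  - order 5 (Speaker): customer_id=2 -> matches Carol
  - order 6 (Router): customer_id=2 -> matches Carol
  - order 7 (Camera): customer_id=1 -> matches Hank
  - order 8 (Printer): customer_id=NULL, no match -> kept with NULL
All 8 rows appear; 1 has NULL customer.

SQL:
SELECT a.product, b.name AS customer
FROM orders a
LEFT JOIN customers b ON a.customer_id = b.id

Result:
product  | customer
---------+---------
Phone    | Hank    
Keyboard | Hank    
Notebook | Hank    
Mouse    | Sam     
Speaker  | Carol   
Router   | Carol   
Camera   | Hank    
Printer  | NULL    


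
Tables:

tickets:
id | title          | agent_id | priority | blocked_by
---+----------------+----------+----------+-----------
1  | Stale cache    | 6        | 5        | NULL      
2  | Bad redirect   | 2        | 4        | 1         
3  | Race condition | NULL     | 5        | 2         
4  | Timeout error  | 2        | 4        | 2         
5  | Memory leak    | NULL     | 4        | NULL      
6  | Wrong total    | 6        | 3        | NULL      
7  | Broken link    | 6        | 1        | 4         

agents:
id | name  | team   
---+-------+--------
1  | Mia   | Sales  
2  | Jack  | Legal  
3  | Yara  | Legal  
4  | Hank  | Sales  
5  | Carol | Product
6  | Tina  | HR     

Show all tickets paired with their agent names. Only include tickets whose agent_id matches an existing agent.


INNER JOIN keeps only tickets rows whose agent_id matches an id in agents. Walk through each ticket:
  - ticket 1 (Stale cache): agent_id=6 -> matches Tina
  - ticket 2 (Bad redirect): agent_id=2 -> matches Jack
  - ticket 3 (Race condition): agent_id=NULL, no match -> dropped
  - ticket 4 (Timeout error): agent_id=2 -> matches Jack
  - ticket 5 (Memory leak): agent_id=NULL, no match -> dropped
  - ticket 6 (Wrong total): agent_id=6 -> matches Tina
  - ticket 7 (Broken link): agent_id=6 -> matches Tina
So 2 of 7 rows are dropped.

SQL:
SELECT a.title, b.name AS agent
FROM tickets a
INNER JOIN agents b ON a.agent_id = b.id

Result:
title         | agent
--------------+------
Stale cache   | Tina 
Bad redirect  | Jack 
Timeout error | Jack 
Wrong total   | Tina 
Broken link   | Tina 


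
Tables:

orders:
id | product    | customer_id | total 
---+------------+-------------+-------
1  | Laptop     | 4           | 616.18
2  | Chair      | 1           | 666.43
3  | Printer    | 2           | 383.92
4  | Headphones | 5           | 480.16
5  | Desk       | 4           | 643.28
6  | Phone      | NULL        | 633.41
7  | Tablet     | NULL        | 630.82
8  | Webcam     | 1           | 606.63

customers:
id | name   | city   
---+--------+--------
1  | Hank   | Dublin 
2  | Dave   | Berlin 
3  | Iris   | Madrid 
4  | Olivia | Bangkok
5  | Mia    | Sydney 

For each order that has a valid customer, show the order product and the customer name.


INNER JOIN keeps only orders rows whose customer_id matches an id in customers. Walk through each order:
  - order 1 (Laptop): customer_id=4 -> matches Olivia
  - order 2 (Chair): customer_id=1 -> matches Hank
  - order 3 (Printer): customer_id=2 -> matches Dave
  - order 4 (Headphones): customer_id=5 -> matches Mia
  - order 5 (Desk): customer_id=4 -> matches Olivia
  - order 6 (Phone): customer_id=NULL, no match -> dropped
  - order 7 (Tablet): customer_id=NULL, no match -> dropped
  - order 8 (Webcam): customer_id=1 -> matches Hank
So 2 of 8 rows are dropped.

SQL:
SELECT a.product, b.name AS customer
FROM orders a
INNER JOIN customers b ON a.customer_id = b.id

Result:
product    | customer
-----------+---------
Laptop     | Olivia  
Chair      | Hank    
Printer    | Dave    
Headphones | Mia     
Desk       | Olivia  
Webcam     | Hank    


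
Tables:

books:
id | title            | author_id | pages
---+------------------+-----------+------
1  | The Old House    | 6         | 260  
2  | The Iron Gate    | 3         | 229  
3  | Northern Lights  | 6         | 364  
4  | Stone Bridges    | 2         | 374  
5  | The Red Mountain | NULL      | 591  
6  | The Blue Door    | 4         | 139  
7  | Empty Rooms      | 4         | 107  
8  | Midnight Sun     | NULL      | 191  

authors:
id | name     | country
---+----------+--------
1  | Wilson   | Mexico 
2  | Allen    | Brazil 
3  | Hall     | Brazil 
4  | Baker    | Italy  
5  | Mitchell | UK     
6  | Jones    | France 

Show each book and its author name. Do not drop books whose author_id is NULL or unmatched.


LEFT JOIN keeps every row from books (the left table); where author_id has no match in authors, the author columns become NULL. Walk through each book:
  - book 1 (The Old House): author_id=6 -> matches Jones
  - book 2 (The Iron Gate): author_id=3 -> matches Hall
  - book 3 (Northern Lights): author_id=6 -> matches Jones
  - book 4 (Stone Bridges): author_id=2 -> matches Allen
  - book 5 (The Red Mountain): author_id=NULL, no match -> kept with NULL
  - book 6 (The Blue Door): author_id=4 -> matches Baker
  - book 7 (Empty Rooms): author_id=4 -> matches Baker
  - book 8 (Midnight Sun): author_id=NULL, no match -> kept with NULL
All 8 rows appear; 2 have NULL author.

SQL:
SELECT a.title, b.name AS author
FROM books a
LEFT JOIN authors b ON a.author_id = b.id

Result:
title            | author
-----------------+-------
The Old House    | Jones 
The Iron Gate    | Hall  
Northern Lights  | Jones 
Stone Bridges    | Allen 
The Red Mountain | NULL  
The Blue Door    | Baker 
Empty Rooms      | Baker 
Midnight Sun     | NULL  


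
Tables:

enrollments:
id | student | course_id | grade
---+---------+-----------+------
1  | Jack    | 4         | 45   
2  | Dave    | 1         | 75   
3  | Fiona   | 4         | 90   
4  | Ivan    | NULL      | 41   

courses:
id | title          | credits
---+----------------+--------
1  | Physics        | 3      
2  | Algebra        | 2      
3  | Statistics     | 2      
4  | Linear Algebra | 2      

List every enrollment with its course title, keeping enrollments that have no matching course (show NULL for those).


LEFT JOIN keeps every row from enrollments (the left table); where course_id has no match in courses, the course columns become NULL. Walk through each enrollment:
  - enrollment 1 (Jack): course_id=4 -> matches Linear Algebra
  - enrollment 2 (Dave): course_id=1 -> matches Physics
  - enrollment 3 (Fiona): course_id=4 -> matches Linear Algebra
  - enrollment 4 (Ivan): course_id=NULL, no match -> kept with NULL
All 4 rows appear; 1 has NULL course.

SQL:
SELECT a.student, b.title AS course
FROM enrollments a
LEFT JOIN courses b ON a.course_id = b.id

Result:
student | course        
--------+---------------
Jack    | Linear Algebra
Dave    | Physics       
Fiona   | Linear Algebra
Ivan    | NULL          


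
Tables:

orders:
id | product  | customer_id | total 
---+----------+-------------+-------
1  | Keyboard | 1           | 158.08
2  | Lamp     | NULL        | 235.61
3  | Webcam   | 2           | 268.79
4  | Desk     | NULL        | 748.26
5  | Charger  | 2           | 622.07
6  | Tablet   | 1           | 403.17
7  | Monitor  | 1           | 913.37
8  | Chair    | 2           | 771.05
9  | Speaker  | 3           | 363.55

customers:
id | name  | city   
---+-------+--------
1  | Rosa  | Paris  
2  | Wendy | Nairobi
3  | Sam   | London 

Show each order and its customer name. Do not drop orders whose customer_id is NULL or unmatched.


LEFT JOIN keeps every row from orders (the left table); where customer_id has no match in customers, the customer columns become NULL. Walk through each order:
  - order 1 (Keyboard): customer_id=1 -> matches Rosa
  - order 2 (Lamp): customer_id=NULL, no match -> kept with NULL
  - order 3 (Webcam): customer_id=2 -> matches Wendy
  - order 4 (Desk): customer_id=NULL, no match -> kept with NULL
  - order 5 (Charger): customer_id=2 -> matches Wendy
  - order 6 (Tablet): customer_id=1 -> matches Rosa
  - order 7 (Monitor): customer_id=1 -> matches Rosa
  - order 8 (Chair): customer_id=2 -> matches Wendy
  - order 9 (Speaker): customer_id=3 -> matches Sam
All 9 rows appear; 2 have NULL customer.

SQL:
SELECT a.product, b.name AS customer
FROM orders a
LEFT JOIN customers b ON a.customer_id = b.id

Result:
product  | customer
---------+---------
Keyboard | Rosa    
Lamp     | NULL    
Webcam   | Wendy   
Desk     | NULL    
Charger  | Wendy   
Tablet   | Rosa    
Monitor  | Rosa    
Chair    | Wendy   
Speaker  | Sam     


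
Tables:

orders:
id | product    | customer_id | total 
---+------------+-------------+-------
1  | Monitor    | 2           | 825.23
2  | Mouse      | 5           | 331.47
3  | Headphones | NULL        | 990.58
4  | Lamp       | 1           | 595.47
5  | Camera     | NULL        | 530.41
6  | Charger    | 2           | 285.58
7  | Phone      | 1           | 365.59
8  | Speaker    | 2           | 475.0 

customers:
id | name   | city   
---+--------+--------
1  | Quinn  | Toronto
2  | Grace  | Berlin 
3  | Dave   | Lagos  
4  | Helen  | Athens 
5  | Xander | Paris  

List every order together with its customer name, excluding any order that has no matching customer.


INNER JOIN keeps only orders rows whose customer_id matches an id in customers. Walk through each order:
  - order 1 (Monitor): customer_id=2 -> matches Grace
  - order 2 (Mouse): customer_id=5 -> matches Xander
  - order 3 (Headphones): customer_id=NULL, no match -> dropped
  - order 4 (Lamp): customer_id=1 -> matches Quinn
  - order 5 (Camera): customer_id=NULL, no match -> dropped
  - order 6 (Charger): customer_id=2 -> matches Grace
  - order 7 (Phone): customer_id=1 -> matches Quinn
  - order 8 (Speaker): customer_id=2 -> matches Grace
So 2 of 8 rows are dropped.

SQL:
SELECT a.product, b.name AS customer
FROM orders a
INNER JOIN customers b ON a.customer_id = b.id

Result:
product | customer
--------+---------
Monitor | Grace   
Mouse   | Xander  
Lamp    | Quinn   
Charger | Grace   
Phone   | Quinn   
Speaker | Grace   


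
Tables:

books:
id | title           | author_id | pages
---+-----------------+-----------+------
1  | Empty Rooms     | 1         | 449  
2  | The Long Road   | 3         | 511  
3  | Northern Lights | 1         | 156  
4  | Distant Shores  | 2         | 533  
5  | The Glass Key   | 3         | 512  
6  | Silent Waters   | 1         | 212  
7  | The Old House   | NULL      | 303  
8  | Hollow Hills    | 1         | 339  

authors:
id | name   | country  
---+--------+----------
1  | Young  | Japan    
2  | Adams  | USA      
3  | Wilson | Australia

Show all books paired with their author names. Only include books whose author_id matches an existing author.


INNER JOIN keeps only books rows whose author_id matches an id in authors. Walk through each book:
  - book 1 (Empty Rooms): author_id=1 -> matches Young
  - book 2 (The Long Road): author_id=3 -> matches Wilson
  - book 3 (Northern Lights): author_id=1 -> matches Young
  - book 4 (Distant Shores): author_id=2 -> matches Adams
  - book 5 (The Glass Key): author_id=3 -> matches Wilson
  - book 6 (Silent Waters): author_id=1 -> matches Young
  - book 7 (The Old House): author_id=NULL, no match -> dropped
  - book 8 (Hollow Hills): author_id=1 -> matches Young
So 1 of 8 rows is dropped.

SQL:
SELECT a.title, b.name AS author
FROM books a
INNER JOIN authors b ON a.author_id = b.id

Result:
title           | author
----------------+-------
Empty Rooms     | Young 
The Long Road   | Wilson
Northern Lights | Young 
Distant Shores  | Adams 
The Glass Key   | Wilson
Silent Waters   | Young 
Hollow Hills    | Young 


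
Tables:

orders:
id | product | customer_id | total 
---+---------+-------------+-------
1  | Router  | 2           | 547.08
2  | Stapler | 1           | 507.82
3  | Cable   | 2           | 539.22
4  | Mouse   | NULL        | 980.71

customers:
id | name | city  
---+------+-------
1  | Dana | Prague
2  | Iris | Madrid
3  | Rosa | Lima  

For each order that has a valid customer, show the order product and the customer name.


INNER JOIN keeps only orders rows whose customer_id matches an id in customers. Walk through each order:
  - order 1 (Router): customer_id=2 -> matches Iris
  - order 2 (Stapler): customer_id=1 -> matches Dana
  - order 3 (Cable): customer_id=2 -> matches Iris
  - order 4 (Mouse): customer_id=NULL, no match -> dropped
So 1 of 4 rows is dropped.

SQL:
SELECT a.product, b.name AS customer
FROM orders a
INNER JOIN customers b ON a.customer_id = b.id

Result:
product | customer
--------+---------
Router  | Iris    
Stapler | Dana    
Cable   | Iris    


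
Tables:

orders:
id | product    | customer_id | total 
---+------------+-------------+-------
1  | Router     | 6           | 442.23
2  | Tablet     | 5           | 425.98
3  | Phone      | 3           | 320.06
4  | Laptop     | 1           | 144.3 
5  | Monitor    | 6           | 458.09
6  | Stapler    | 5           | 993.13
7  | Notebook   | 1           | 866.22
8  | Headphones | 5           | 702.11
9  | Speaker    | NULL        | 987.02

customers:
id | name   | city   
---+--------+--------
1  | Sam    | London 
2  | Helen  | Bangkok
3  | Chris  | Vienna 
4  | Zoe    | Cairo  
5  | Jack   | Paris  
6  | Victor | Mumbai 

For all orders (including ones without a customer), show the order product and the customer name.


LEFT JOIN keeps every row from orders (the left table); where customer_id has no match in customers, the customer columns become NULL. Walk through each order:
  - order 1 (Router): customer_id=6 -> matches Victor
  - order 2 (Tablet): customer_id=5 -> matches Jack
  - order 3 (Phone): customer_id=3 -> matches Chris
  - order 4 (Laptop): customer_id=1 -> matches Sam
  - order 5 (Monitor): customer_id=6 -> matches Victor
  - order 6 (Stapler): customer_id=5 -> matches Jack
  - order 7 (Notebook): customer_id=1 -> matches Sam
  - order 8 (Headphones): customer_id=5 -> matches Jack
  - order 9 (Speaker): customer_id=NULL, no match -> kept with NULL
All 9 rows appear; 1 has NULL customer.

SQL:
SELECT a.product, b.name AS customer
FROM orders a
LEFT JOIN customers b ON a.customer_id = b.id

Result:
product    | customer
-----------+---------
Router     | Victor  
Tablet     | Jack    
Phone      | Chris   
Laptop     | Sam     
Monitor    | Victor  
Stapler    | Jack    
Notebook   | Sam     
Headphones | Jack    
Speaker    | NULL    


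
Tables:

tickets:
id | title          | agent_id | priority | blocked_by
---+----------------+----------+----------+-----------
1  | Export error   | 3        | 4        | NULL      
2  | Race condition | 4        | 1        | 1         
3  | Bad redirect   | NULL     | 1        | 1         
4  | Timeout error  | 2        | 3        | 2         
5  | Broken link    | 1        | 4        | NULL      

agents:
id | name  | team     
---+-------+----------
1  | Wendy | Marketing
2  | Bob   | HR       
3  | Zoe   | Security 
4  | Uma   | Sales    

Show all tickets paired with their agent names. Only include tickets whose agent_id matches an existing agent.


INNER JOIN keeps only tickets rows whose agent_id matches an id in agents. Walk through each ticket:
  - ticket 1 (Export error): agent_id=3 -> matches Zoe
  - ticket 2 (Race condition): agent_id=4 -> matches Uma
  - ticket 3 (Bad redirect): agent_id=NULL, no match -> dropped
  - ticket 4 (Timeout error): agent_id=2 -> matches Bob
  - ticket 5 (Broken link): agent_id=1 -> matches Wendy
So 1 of 5 rows is dropped.

SQL:
SELECT a.title, b.name AS agent
FROM tickets a
INNER JOIN agents b ON a.agent_id = b.id

Result:
title          | agent
---------------+------
Export error   | Zoe  
Race condition | Uma  
Timeout error  | Bob  
Broken link    | Wendy


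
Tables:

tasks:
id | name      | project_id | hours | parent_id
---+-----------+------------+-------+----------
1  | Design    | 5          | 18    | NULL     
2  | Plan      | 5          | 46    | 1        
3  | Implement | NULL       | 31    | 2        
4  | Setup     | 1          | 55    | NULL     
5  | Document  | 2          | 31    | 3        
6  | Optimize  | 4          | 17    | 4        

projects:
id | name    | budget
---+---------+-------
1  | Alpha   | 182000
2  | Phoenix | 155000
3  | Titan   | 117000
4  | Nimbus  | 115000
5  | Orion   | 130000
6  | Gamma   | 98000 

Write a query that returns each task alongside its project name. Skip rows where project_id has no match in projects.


INNER JOIN keeps only tasks rows whose project_id matches an id in projects. Walk through each task:
  - task 1 (Design): project_id=5 -> matches Orion
  - task 2 (Plan): project_id=5 -> matches Orion
  - task 3 (Implement): project_id=NULL, no match -> dropped
  - task 4 (Setup): project_id=1 -> matches Alpha
  - task 5 (Document): project_id=2 -> matches Phoenix
  - task 6 (Optimize): project_id=4 -> matches Nimbus
So 1 of 6 rows is dropped.

SQL:
SELECT a.name, b.name AS project
FROM tasks a
INNER JOIN projects b ON a.project_id = b.id

Result:
name     | project
---------+--------
Design   | Orion  
Plan     | Orion  
Setup    | Alpha  
Document | Phoenix
Optimize | Nimbus 


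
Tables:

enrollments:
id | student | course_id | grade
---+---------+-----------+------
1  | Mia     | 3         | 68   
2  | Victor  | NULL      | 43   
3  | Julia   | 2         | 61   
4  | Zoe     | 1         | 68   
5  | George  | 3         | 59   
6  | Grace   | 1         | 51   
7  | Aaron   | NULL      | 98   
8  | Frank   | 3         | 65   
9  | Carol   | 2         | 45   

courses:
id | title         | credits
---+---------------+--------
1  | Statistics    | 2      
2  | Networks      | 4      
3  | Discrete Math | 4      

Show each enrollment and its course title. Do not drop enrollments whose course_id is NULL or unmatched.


LEFT JOIN keeps every row from enrollments (the left table); where course_id has no match in courses, the course columns become NULL. Walk through each enrollment:
  - enrollment 1 (Mia): course_id=3 -> matches Discrete Math
  - enrollment 2 (Victor): course_id=NULL, no match -> kept with NULL
  - enrollment 3 (Julia): course_id=2 -> matches Networks
  - enrollment 4 (Zoe): course_id=1 -> matches Statistics
  - enrollment 5 (George): course_id=3 -> matches Discrete Math
  - enrollment 6 (Grace): course_id=1 -> matches Statistics
  - enrollment 7 (Aaron): course_id=NULL, no match -> kept with NULL
  - enrollment 8 (Frank): course_id=3 -> matches Discrete Math
  - enrollment 9 (Carol): course_id=2 -> matches Networks
All 9 rows appear; 2 have NULL course.

SQL:
SELECT a.student, b.title AS course
FROM enrollments a
LEFT JOIN courses b ON a.course_id = b.id

Result:
student | course       
--------+--------------
Mia     | Discrete Math
Victor  | NULL         
Julia   | Networks     
Zoe     | Statistics   
George  | Discrete Math
Grace   | Statistics   
Aaron   | NULL         
Frank   | Discrete Math
Carol   | Networks     


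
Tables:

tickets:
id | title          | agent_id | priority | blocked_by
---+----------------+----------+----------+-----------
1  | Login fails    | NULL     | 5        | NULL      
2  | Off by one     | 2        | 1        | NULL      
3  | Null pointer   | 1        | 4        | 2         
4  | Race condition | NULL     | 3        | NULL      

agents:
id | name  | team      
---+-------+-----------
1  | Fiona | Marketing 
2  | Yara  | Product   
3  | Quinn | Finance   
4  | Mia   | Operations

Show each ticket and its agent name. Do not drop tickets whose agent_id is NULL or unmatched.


LEFT JOIN keeps every row from tickets (the left table); where agent_id has no match in agents, the agent columns become NULL. Walk through each ticket:
  - ticket 1 (Login fails): agent_id=NULL, no match -> kept with NULL
  - ticket 2 (Off by one): agent_id=2 -> matches Yara
  - ticket 3 (Null pointer): agent_id=1 -> matches Fiona
  - ticket 4 (Race condition): agent_id=NULL, no match -> kept with NULL
All 4 rows appear; 2 have NULL agent.

SQL:
SELECT a.title, b.name AS agent
FROM tickets a
LEFT JOIN agents b ON a.agent_id = b.id

Result:
title          | agent
---------------+------
Login fails    | NULL 
Off by one     | Yara 
Null pointer   | Fiona
Race condition | NULL 


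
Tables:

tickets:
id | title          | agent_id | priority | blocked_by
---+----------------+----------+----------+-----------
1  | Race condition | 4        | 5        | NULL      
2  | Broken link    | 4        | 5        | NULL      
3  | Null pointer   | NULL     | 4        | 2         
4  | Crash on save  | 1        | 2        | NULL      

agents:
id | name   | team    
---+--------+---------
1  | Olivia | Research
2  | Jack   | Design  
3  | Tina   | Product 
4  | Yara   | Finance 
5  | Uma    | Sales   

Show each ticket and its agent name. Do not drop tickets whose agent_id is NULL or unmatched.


LEFT JOIN keeps every row from tickets (the left table); where agent_id has no match in agents, the agent columns become NULL. Walk through each ticket:
  - ticket 1 (Race condition): agent_id=4 -> matches Yara
  - ticket 2 (Broken link): agent_id=4 -> matches Yara
  - ticket 3 (Null pointer): agent_id=NULL, no match -> kept with NULL
  - ticket 4 (Crash on save): agent_id=1 -> matches Olivia
All 4 rows appear; 1 has NULL agent.

SQL:
SELECT a.title, b.name AS agent
FROM tickets a
LEFT JOIN agents b ON a.agent_id = b.id

Result:
title          | agent 
---------------+-------
Race condition | Yara  
Broken link    | Yara  
Null pointer   | NULL  
Crash on save  | Olivia


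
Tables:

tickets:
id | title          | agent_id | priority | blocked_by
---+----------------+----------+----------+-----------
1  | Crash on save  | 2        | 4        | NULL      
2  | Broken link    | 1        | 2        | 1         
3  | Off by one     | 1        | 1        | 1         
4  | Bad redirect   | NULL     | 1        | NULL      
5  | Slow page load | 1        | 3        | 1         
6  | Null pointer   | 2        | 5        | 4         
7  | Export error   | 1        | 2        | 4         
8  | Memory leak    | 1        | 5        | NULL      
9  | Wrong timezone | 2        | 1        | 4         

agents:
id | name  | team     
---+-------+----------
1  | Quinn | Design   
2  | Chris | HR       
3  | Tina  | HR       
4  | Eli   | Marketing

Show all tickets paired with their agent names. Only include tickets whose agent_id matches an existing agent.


INNER JOIN keeps only tickets rows whose agent_id matches an id in agents. Walk through each ticket:
  - ticket 1 (Crash on save): agent_id=2 -> matches Chris
  - ticket 2 (Broken link): agent_id=1 -> matches Quinn
  - ticket 3 (Off by one): agent_id=1 -> matches Quinn
  - ticket 4 (Bad redirect): agent_id=NULL, no match -> dropped
  - ticket 5 (Slow page load): agent_id=1 -> matches Quinn
  - ticket 6 (Null pointer): agent_id=2 -> matches Chris
  - ticket 7 (Export error): agent_id=1 -> matches Quinn
  - ticket 8 (Memory leak): agent_id=1 -> matches Quinn
  - ticket 9 (Wrong timezone): agent_id=2 -> matches Chris
So 1 of 9 rows is dropped.

SQL:
SELECT a.title, b.name AS agent
FROM tickets a
INNER JOIN agents b ON a.agent_id = b.id

Result:
title          | agent
---------------+------
Crash on save  | Chris
Broken link    | Quinn
Off by one     | Quinn
Slow page load | Quinn
Null pointer   | Chris
Export error   | Quinn
Memory leak    | Quinn
Wrong timezone | Chris


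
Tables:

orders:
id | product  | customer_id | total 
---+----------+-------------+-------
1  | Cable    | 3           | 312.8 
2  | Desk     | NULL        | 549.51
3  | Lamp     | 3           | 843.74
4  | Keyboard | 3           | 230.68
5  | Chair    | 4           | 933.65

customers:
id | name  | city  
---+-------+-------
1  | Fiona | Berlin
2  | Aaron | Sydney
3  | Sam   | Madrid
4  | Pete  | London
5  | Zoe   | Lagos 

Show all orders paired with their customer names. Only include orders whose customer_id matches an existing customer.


INNER JOIN keeps only orders rows whose customer_id matches an id in customers. Walk through each order:
  - order 1 (Cable): customer_id=3 -> matches Sam
  - order 2 (Desk): customer_id=NULL, no match -> dropped
  - order 3 (Lamp): customer_id=3 -> matches Sam
  - order 4 (Keyboard): customer_id=3 -> matches Sam
  - order 5 (Chair): customer_id=4 -> matches Pete
So 1 of 5 rows is dropped.

SQL:
SELECT a.product, b.name AS customer
FROM orders a
INNER JOIN customers b ON a.customer_id = b.id

Result:
product  | customer
---------+---------
Cable    | Sam     
Lamp     | Sam     
Keyboard | Sam     
Chair    | Pete    


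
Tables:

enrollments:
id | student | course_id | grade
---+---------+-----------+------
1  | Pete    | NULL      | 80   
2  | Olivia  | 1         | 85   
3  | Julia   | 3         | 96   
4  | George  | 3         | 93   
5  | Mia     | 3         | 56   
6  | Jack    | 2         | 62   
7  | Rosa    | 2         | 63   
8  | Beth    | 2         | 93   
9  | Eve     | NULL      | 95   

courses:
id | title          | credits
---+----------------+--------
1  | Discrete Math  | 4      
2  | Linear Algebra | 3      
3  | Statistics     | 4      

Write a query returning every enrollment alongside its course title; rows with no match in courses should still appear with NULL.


LEFT JOIN keeps every row from enrollments (the left table); where course_id has no match in courses, the course columns become NULL. Walk through each enrollment:
  - enrollment 1 (Pete): course_id=NULL, no match -> kept with NULL
  - enrollment 2 (Olivia): course_id=1 -> matches Discrete Math
  - enrollment 3 (Julia): course_id=3 -> matches Statistics
  - enrollment 4 (George): course_id=3 -> matches Statistics
  - enrollment 5 (Mia): course_id=3 -> matches Statistics
  - enrollment 6 (Jack): course_id=2 -> matches Linear Algebra
  - enrollment 7 (Rosa): course_id=2 -> matches Linear Algebra
  - enrollment 8 (Beth): course_id=2 -> matches Linear Algebra
  - enrollment 9 (Eve): course_id=NULL, no match -> kept with NULL
All 9 rows appear; 2 have NULL course.

SQL:
SELECT a.student, b.title AS course
FROM enrollments a
LEFT JOIN courses b ON a.course_id = b.id

Result:
student | course        
--------+---------------
Pete    | NULL          
Olivia  | Discrete Math 
Julia   | Statistics    
George  | Statistics    
Mia     | Statistics    
Jack    | Linear Algebra
Rosa    | Linear Algebra
Beth    | Linear Algebra
Eve     | NULL          


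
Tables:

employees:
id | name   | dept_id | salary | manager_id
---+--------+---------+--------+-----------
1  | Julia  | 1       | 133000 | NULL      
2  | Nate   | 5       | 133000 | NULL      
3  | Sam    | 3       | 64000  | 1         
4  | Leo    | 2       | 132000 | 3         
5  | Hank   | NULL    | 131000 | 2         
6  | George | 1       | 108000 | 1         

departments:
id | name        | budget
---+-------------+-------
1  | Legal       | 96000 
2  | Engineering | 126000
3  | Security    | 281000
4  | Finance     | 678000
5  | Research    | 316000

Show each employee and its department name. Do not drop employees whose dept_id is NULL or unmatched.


LEFT JOIN keeps every row from employees (the left table); where dept_id has no match in departments, the department columns become NULL. Walk through each employee:
  - employee 1 (Julia): dept_id=1 -> matches Legal
  - employee 2 (Nate): dept_id=5 -> matches Research
  - employee 3 (Sam): dept_id=3 -> matches Security
  - employee 4 (Leo): dept_id=2 -> matches Engineering
  - employee 5 (Hank): dept_id=NULL, no match -> kept with NULL
  - employee 6 (George): dept_id=1 -> matches Legal
All 6 rows appear; 1 has NULL department.

SQL:
SELECT a.name, b.name AS department
FROM employees a
LEFT JOIN departments b ON a.dept_id = b.id

Result:
name   | department 
-------+------------
Julia  | Legal      
Nate   | Research   
Sam    | Security   
Leo    | Engineering
Hank   | NULL       
George | Legal      
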